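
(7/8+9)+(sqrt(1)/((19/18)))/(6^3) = 4505/456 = 9.88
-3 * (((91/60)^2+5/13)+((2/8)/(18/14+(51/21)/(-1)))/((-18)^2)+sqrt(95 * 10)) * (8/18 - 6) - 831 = -158963515/202176+250 * sqrt(38)/3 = -272.56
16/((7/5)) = 80/7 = 11.43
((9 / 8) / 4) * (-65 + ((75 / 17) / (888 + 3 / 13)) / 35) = -44657925 / 2442832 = -18.28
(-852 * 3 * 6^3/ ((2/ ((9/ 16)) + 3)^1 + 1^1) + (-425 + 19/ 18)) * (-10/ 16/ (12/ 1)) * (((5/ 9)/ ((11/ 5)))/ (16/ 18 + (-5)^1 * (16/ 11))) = -2811201875/ 18565632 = -151.42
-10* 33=-330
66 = 66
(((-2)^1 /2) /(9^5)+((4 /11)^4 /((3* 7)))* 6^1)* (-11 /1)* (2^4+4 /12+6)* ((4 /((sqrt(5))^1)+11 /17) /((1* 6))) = -4037500534* sqrt(5) /24757178985 - 2018750267 /15304437918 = -0.50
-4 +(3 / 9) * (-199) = -211 / 3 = -70.33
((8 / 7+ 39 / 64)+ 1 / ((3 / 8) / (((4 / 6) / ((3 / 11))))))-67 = -710389 / 12096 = -58.73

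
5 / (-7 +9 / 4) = -20 / 19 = -1.05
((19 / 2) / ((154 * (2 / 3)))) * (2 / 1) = 57 / 308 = 0.19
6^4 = 1296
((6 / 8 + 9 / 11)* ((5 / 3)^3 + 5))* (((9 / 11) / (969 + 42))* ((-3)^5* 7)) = -847665 / 40777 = -20.79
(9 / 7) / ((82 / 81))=729 / 574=1.27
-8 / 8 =-1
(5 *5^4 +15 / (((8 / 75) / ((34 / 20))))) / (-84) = -53825 / 1344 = -40.05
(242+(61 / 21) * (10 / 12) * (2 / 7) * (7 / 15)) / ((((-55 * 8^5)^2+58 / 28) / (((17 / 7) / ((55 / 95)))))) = 1740362 / 5561076283901523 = 0.00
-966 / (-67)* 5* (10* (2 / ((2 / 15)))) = 724500 / 67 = 10813.43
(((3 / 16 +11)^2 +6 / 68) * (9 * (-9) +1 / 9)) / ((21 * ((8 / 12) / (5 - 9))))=7086053 / 2448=2894.63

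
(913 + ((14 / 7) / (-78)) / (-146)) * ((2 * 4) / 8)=913.00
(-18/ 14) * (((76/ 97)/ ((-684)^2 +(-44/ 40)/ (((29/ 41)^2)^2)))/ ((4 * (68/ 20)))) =-6047252550/ 38196081484889027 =-0.00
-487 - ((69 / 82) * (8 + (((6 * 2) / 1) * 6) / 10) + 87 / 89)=-9136508 / 18245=-500.77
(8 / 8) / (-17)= -1 / 17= -0.06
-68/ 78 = -34/ 39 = -0.87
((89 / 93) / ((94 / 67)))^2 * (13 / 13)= 35557369 / 76422564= 0.47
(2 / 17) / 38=1 / 323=0.00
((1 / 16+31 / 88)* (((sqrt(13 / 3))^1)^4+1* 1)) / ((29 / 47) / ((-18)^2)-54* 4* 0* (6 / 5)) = 2748231 / 638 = 4307.57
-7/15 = -0.47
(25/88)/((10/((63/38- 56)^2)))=21321125/254144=83.89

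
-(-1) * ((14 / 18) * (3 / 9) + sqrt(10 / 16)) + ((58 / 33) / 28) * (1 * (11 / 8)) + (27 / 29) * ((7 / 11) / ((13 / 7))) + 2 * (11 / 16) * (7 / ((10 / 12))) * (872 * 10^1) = sqrt(10) / 4 + 1263040152415 / 12540528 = 100717.46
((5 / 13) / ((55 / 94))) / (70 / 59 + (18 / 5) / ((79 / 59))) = 1095335 / 6457022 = 0.17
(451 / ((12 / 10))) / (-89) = -2255 / 534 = -4.22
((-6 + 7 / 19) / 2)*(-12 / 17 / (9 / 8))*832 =1424384 / 969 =1469.95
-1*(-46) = 46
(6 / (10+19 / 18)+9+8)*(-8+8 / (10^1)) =-125676 / 995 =-126.31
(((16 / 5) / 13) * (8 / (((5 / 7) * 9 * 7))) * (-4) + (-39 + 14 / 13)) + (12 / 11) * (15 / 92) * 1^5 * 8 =-27140561 / 740025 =-36.68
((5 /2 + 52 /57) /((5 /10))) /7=389 /399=0.97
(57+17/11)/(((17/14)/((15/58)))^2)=7100100/2673539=2.66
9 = 9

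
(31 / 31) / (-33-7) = -1 / 40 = -0.02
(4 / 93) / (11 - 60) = -4 / 4557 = -0.00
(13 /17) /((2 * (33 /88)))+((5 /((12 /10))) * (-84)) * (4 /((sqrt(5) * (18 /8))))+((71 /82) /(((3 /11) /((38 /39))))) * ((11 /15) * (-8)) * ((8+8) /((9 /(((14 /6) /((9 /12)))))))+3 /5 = -1120 * sqrt(5) /9 - 9784742471 /99082035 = -377.02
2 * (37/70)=37/35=1.06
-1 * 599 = -599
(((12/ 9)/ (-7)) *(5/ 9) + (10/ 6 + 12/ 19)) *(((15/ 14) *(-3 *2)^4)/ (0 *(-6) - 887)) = -2834280/ 825797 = -3.43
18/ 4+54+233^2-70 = 108555/ 2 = 54277.50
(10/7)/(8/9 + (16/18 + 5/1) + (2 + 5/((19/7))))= 855/6356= 0.13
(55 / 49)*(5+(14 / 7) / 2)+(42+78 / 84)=4867 / 98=49.66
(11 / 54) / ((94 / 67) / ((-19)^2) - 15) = -266057 / 19586394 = -0.01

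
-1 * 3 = -3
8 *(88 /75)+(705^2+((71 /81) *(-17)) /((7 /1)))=7045432256 /14175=497032.26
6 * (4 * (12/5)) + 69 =633/5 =126.60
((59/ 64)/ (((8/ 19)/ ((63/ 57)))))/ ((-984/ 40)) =-2065/ 20992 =-0.10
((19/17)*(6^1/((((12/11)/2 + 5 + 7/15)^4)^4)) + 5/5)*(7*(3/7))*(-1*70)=-784865029847683327421342465538863947341190118691105/3737452523075604548251020571224440286189650444288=-210.00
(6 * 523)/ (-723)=-1046/ 241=-4.34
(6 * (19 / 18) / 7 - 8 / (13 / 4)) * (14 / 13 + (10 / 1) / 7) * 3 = -96900 / 8281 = -11.70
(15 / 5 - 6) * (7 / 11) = -21 / 11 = -1.91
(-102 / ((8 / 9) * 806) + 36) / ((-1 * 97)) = -115605 / 312728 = -0.37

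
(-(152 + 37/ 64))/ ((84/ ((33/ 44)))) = -1395/ 1024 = -1.36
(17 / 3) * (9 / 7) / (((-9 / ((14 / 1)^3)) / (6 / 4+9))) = -23324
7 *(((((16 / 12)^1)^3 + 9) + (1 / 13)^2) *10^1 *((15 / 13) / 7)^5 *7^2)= 14599687500 / 3074677333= 4.75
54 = 54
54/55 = 0.98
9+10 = 19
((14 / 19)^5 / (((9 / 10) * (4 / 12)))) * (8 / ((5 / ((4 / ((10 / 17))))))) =292576256 / 37141485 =7.88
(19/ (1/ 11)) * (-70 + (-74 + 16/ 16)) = -29887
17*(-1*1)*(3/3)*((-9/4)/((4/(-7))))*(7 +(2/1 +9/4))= -48195/64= -753.05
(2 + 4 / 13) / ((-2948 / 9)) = -135 / 19162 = -0.01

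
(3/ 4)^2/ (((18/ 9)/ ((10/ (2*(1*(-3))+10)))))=0.70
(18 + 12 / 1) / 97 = 30 / 97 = 0.31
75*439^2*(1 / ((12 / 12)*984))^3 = 0.02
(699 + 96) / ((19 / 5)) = 3975 / 19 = 209.21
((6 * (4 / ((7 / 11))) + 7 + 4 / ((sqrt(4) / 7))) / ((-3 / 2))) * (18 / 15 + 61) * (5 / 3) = -85214 / 21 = -4057.81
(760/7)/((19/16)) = 640/7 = 91.43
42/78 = 0.54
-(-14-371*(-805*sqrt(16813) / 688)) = 14-298655*sqrt(16813) / 688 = -56272.46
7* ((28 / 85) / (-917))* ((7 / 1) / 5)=-196 / 55675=-0.00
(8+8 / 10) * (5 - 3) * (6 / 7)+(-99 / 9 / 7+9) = 22.51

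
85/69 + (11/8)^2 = 13789/4416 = 3.12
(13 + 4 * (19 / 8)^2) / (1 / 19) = 10811 / 16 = 675.69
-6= -6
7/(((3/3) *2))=7/2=3.50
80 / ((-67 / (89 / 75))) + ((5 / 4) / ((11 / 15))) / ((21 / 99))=186253 / 28140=6.62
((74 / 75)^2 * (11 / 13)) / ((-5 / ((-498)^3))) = 826611881568 / 40625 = 20347369.39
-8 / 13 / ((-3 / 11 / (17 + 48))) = 440 / 3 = 146.67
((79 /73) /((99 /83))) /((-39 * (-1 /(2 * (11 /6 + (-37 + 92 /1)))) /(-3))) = -203267 /25623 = -7.93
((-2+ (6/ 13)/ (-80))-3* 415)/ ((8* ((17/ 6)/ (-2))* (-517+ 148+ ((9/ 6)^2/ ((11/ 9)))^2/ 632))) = -49587733096/ 166296653445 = -0.30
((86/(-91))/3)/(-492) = 43/67158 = 0.00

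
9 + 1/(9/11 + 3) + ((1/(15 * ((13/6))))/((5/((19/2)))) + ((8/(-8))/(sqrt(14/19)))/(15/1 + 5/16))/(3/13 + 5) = 331049/35700 - 26 * sqrt(266)/29155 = 9.26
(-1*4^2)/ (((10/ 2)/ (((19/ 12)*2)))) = -152/ 15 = -10.13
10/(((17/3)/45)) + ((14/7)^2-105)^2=174767/17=10280.41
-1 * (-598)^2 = -357604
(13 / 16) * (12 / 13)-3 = -9 / 4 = -2.25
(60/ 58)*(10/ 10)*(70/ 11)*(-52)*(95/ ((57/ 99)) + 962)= -123068400/ 319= -385794.36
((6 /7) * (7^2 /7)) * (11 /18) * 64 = 704 /3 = 234.67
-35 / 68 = -0.51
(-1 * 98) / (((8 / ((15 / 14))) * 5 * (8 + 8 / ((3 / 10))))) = -0.08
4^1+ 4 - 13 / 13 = 7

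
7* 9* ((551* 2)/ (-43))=-69426/ 43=-1614.56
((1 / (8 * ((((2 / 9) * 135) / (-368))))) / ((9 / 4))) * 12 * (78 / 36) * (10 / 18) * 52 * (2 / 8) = -31096 / 243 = -127.97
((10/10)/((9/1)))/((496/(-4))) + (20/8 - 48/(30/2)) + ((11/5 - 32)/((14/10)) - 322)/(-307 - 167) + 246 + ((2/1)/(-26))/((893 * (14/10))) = 246.02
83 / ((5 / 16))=1328 / 5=265.60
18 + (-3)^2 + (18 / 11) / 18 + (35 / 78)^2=27.29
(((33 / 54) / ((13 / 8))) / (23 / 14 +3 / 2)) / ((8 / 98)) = 343 / 234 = 1.47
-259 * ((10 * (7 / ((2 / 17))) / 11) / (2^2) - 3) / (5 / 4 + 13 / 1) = -119917 / 627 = -191.26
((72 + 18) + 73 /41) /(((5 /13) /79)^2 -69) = -3968945227 /2983827316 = -1.33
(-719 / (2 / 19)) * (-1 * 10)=68305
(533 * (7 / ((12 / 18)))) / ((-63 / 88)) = -23452 / 3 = -7817.33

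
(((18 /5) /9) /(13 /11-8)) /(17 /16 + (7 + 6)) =-352 /84375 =-0.00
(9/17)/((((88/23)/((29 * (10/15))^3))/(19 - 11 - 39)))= -17389357/561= -30997.07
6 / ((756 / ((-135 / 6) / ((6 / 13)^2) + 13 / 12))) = -2509 / 3024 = -0.83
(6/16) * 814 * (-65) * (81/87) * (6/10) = -1285713/116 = -11083.73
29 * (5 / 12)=145 / 12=12.08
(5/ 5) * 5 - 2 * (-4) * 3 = 29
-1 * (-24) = 24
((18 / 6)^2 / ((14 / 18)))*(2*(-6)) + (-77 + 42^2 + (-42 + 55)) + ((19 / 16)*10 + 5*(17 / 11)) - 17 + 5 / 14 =137641 / 88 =1564.10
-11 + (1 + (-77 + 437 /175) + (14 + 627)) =97387 /175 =556.50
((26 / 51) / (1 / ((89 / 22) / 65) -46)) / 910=-89 / 4755240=-0.00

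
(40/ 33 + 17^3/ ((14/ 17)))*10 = 13783765/ 231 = 59669.98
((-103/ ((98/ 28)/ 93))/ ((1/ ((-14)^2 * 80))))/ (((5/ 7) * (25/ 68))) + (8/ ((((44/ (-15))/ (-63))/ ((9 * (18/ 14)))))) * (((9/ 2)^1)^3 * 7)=-178362795471/ 1100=-162147995.88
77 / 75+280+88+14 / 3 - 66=23077 / 75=307.69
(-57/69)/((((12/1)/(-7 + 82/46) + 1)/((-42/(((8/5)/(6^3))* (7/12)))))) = -1846800/299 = -6176.59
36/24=3/2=1.50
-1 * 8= -8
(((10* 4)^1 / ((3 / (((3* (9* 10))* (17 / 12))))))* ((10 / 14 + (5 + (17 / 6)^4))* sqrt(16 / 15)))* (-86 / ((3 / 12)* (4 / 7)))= -4652719970* sqrt(15) / 81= -222467987.14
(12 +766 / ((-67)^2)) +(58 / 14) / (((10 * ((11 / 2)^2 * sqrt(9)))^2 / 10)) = 251968405558 / 20702886435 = 12.17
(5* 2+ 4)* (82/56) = 41/2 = 20.50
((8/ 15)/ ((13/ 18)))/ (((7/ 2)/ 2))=192/ 455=0.42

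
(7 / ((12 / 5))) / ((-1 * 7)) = -5 / 12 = -0.42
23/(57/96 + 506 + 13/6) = 2208/48841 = 0.05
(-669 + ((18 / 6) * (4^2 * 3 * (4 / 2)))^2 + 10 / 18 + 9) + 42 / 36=1481143 / 18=82285.72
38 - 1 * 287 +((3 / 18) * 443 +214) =233 / 6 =38.83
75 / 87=0.86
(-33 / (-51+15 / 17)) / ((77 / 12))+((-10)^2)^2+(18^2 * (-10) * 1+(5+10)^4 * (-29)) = -726298354 / 497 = -1461364.90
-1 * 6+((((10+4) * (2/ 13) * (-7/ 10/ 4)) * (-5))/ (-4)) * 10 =-10.71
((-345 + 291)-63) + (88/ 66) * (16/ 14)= -2425/ 21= -115.48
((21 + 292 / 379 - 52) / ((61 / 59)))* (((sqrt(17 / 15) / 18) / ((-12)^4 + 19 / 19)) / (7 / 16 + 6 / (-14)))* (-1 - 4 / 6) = 4205992* sqrt(255) / 4314768327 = 0.02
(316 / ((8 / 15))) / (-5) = -237 / 2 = -118.50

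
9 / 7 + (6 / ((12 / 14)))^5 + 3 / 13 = 1529575 / 91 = 16808.52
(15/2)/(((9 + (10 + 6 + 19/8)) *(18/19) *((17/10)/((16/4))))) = 7600/11169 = 0.68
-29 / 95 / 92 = -0.00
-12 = -12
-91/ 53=-1.72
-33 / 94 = -0.35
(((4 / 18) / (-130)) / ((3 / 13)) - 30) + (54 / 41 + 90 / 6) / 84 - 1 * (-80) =7777957 / 154980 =50.19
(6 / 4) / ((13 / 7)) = 21 / 26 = 0.81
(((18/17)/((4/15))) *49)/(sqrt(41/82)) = 6615 *sqrt(2)/34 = 275.15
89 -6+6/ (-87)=2405/ 29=82.93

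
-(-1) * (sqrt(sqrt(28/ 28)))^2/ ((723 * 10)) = 1/ 7230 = 0.00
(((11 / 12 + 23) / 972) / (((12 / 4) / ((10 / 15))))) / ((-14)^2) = 0.00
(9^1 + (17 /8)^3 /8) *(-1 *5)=-51.00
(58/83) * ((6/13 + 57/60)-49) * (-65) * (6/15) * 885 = 63510609/83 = 765188.06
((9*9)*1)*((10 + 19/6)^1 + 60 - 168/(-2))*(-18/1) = -229149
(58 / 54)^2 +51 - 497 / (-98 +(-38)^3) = 2090321713 / 40073130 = 52.16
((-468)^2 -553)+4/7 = 1529301/7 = 218471.57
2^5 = 32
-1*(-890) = 890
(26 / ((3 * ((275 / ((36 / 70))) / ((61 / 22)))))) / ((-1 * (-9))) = 1586 / 317625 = 0.00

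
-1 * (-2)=2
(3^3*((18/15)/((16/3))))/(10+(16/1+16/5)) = 243/1168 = 0.21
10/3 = 3.33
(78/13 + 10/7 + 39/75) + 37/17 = 30122/2975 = 10.13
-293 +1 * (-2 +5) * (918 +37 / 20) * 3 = 159713 / 20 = 7985.65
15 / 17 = 0.88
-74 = -74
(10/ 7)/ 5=2/ 7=0.29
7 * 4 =28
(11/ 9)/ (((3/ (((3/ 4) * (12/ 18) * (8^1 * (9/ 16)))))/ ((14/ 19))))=77/ 114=0.68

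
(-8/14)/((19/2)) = -8/133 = -0.06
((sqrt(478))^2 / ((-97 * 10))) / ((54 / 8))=-956 / 13095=-0.07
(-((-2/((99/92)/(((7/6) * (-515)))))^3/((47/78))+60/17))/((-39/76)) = 1225505180609389567120/272119384251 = 4503557083.90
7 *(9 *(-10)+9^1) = -567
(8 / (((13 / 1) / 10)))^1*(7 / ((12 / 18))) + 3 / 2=1719 / 26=66.12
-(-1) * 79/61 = 79/61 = 1.30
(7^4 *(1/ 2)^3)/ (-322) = -343/ 368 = -0.93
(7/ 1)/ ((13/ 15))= 105/ 13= 8.08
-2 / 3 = -0.67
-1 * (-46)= 46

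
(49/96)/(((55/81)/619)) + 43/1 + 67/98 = 43895193/86240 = 508.99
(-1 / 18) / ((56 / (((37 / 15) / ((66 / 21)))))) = -0.00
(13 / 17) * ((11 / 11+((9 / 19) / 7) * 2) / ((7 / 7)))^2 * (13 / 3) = 3853369 / 902139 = 4.27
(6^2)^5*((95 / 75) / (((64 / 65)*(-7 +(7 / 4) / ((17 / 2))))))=-881588448 / 77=-11449200.62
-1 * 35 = -35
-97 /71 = -1.37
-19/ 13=-1.46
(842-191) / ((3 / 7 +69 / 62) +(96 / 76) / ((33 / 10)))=59049606 / 174541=338.31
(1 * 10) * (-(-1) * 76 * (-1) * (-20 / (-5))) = -3040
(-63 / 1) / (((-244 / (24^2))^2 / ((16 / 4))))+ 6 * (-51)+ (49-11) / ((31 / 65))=-188096168 / 115351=-1630.64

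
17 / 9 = 1.89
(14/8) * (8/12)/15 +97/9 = 977/90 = 10.86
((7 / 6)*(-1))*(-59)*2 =413 / 3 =137.67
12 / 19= 0.63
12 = 12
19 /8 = 2.38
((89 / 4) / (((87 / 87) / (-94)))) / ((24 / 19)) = -1655.77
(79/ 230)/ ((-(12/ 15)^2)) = -395/ 736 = -0.54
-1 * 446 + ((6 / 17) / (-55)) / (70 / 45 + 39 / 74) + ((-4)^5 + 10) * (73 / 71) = -137061238076 / 92075995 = -1488.57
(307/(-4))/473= -307/1892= -0.16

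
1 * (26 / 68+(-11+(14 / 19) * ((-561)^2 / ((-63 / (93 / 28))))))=-27667001 / 2261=-12236.62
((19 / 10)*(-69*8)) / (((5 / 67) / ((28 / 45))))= -3279248 / 375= -8744.66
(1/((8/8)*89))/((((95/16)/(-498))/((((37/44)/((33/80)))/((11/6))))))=-2358528/2250721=-1.05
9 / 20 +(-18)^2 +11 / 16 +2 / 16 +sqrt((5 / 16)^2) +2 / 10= 325.78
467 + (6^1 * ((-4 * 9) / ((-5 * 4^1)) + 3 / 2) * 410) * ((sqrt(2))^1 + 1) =8585 + 8118 * sqrt(2) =20065.59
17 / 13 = 1.31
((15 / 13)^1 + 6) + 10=223 / 13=17.15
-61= -61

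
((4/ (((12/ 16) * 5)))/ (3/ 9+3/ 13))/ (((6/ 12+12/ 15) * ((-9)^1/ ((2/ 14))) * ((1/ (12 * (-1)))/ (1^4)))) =64/ 231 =0.28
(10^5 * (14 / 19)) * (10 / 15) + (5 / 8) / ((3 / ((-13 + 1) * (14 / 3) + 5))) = 49112.18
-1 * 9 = -9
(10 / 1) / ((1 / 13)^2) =1690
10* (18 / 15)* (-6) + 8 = -64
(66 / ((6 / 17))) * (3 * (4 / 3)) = 748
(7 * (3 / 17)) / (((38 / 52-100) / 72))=-39312 / 43877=-0.90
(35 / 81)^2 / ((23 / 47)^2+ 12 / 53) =28683865 / 71573949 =0.40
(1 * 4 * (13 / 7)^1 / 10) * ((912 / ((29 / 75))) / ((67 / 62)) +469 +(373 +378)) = 34378552 / 13601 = 2527.65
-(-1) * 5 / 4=5 / 4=1.25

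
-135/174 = -45/58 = -0.78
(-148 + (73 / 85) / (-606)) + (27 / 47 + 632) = 1173136819 / 2420970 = 484.57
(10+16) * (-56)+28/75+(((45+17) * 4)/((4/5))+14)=-84872/75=-1131.63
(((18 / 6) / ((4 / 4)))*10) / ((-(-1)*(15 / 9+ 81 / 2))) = 180 / 253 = 0.71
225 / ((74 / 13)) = 2925 / 74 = 39.53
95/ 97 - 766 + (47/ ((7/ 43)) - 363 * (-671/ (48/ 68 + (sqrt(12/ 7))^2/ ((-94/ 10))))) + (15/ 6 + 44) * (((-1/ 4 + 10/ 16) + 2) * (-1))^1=1262073443/ 2716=464680.94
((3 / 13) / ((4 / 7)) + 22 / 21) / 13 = 1585 / 14196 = 0.11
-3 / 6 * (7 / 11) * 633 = -4431 / 22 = -201.41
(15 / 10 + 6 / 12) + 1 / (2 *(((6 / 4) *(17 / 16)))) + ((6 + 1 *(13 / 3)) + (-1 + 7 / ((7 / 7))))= 317 / 17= 18.65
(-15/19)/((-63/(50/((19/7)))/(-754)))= -188500/1083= -174.05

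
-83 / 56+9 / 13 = -0.79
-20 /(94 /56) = -560 /47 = -11.91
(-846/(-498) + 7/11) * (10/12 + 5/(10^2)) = 28249/13695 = 2.06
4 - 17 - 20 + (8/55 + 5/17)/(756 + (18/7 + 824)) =-33.00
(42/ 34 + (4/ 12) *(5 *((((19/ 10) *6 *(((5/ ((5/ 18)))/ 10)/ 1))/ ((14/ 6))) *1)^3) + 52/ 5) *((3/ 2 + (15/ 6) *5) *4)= 166943108128/ 2603125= 64131.81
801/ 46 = 17.41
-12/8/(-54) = 1/36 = 0.03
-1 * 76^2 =-5776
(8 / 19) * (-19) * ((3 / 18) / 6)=-2 / 9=-0.22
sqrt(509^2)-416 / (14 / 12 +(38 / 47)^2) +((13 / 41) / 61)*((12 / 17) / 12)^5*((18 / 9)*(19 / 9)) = 216269679589504265 / 771088333386051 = 280.47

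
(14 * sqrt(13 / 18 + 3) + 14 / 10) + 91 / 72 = 959 / 360 + 7 * sqrt(134) / 3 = 29.67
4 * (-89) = -356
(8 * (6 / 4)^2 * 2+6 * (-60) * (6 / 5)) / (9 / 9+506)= -132 / 169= -0.78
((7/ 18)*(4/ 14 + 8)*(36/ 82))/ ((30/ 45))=87/ 41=2.12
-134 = -134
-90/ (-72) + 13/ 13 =2.25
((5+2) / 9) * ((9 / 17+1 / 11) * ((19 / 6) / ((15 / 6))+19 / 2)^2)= 1245811 / 22275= 55.93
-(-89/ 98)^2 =-0.82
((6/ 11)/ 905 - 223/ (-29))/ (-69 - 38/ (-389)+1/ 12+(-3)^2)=-10363608852/ 80613748325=-0.13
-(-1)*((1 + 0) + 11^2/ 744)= 865/ 744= 1.16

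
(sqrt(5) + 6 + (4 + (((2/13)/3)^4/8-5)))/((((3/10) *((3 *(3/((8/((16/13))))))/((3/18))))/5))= 325 *sqrt(5)/162 + 289180175/28829034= 14.52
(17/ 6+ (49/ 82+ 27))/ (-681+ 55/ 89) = -333127/ 7448142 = -0.04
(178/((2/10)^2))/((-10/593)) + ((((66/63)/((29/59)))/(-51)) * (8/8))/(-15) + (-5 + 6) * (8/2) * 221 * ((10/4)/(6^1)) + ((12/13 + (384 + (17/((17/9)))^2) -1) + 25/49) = -11152197653677/42395535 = -263051.23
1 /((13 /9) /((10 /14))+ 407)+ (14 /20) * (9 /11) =291132 /506165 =0.58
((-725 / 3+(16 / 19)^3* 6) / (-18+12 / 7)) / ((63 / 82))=200860927 / 10556001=19.03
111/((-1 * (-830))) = 111/830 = 0.13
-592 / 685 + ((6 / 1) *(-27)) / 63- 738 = -3555184 / 4795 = -741.44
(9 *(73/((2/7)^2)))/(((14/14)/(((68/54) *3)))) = 30404.50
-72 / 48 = -1.50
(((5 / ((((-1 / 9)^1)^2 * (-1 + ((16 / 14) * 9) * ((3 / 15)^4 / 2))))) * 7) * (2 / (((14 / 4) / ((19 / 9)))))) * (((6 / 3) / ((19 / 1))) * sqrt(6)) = -889.13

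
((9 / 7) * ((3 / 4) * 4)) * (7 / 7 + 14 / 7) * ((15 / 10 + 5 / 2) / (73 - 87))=-3.31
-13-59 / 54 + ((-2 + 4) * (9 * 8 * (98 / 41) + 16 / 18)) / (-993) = -10582859 / 732834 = -14.44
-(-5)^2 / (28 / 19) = -475 / 28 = -16.96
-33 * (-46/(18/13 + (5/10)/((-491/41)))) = 19378788/17143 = 1130.42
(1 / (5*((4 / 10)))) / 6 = 1 / 12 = 0.08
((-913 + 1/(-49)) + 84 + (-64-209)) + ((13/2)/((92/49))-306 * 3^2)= -34734667/9016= -3852.56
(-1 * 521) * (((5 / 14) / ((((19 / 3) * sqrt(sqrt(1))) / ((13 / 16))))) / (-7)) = 101595 / 29792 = 3.41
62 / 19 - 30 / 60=105 / 38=2.76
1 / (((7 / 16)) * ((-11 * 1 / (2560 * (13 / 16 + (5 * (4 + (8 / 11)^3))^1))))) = -177072640 / 14641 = -12094.30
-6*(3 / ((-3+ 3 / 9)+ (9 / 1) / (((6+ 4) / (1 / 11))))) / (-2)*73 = -254.17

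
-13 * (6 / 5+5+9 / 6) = -1001 / 10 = -100.10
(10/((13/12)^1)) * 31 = 3720/13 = 286.15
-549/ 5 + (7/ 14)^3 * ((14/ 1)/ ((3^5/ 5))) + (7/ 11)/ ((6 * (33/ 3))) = -109.75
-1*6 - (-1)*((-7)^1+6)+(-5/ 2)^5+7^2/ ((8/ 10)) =-1389/ 32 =-43.41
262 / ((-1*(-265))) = 262 / 265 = 0.99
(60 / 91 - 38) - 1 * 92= -11770 / 91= -129.34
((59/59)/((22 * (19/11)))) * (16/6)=4/57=0.07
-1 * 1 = -1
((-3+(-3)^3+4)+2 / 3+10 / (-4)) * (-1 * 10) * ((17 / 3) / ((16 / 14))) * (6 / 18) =99365 / 216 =460.02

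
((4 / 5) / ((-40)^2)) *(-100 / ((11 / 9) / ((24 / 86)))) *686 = -18522 / 2365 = -7.83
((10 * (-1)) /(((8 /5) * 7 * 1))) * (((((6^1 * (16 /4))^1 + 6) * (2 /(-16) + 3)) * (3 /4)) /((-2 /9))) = 232875 /896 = 259.91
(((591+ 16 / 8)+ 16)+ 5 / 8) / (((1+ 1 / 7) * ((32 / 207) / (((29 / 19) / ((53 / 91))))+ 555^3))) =18649213947 / 5976799116166336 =0.00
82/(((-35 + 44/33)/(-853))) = 209838/101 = 2077.60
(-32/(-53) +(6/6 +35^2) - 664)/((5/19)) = 566542/265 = 2137.89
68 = 68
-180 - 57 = -237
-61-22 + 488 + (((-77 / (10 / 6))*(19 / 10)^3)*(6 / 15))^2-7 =2572602756041 / 156250000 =16464.66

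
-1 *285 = -285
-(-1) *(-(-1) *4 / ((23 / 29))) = 116 / 23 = 5.04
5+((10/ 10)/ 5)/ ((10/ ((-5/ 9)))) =449/ 90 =4.99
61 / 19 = 3.21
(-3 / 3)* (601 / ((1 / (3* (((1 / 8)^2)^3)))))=-1803 / 262144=-0.01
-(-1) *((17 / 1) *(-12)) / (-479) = 204 / 479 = 0.43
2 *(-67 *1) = -134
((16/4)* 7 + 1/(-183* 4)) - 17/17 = 19763/732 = 27.00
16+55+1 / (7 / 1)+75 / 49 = 3561 / 49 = 72.67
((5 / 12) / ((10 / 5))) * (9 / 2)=15 / 16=0.94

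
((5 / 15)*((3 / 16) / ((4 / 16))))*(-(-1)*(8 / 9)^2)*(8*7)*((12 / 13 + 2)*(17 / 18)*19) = 5498752 / 9477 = 580.22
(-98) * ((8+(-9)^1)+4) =-294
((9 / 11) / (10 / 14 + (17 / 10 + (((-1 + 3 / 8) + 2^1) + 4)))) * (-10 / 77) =-1200 / 87967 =-0.01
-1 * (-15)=15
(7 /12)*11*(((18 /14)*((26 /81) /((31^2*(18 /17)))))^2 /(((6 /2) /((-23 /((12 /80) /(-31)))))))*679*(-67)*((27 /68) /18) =-23619608155 /14073030072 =-1.68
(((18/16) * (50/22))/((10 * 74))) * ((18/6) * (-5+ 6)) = 135/13024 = 0.01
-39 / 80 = -0.49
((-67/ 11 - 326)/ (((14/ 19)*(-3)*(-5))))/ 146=-69407/ 337260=-0.21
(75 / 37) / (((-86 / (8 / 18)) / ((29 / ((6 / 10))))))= -7250 / 14319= -0.51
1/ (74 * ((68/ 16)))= 2/ 629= 0.00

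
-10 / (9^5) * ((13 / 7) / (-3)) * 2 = 260 / 1240029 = 0.00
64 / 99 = 0.65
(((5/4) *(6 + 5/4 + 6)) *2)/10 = 53/16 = 3.31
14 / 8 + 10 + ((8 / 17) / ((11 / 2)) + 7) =14089 / 748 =18.84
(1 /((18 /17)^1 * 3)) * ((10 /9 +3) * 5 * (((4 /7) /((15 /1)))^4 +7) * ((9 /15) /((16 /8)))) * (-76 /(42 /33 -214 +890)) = -111854200645891 /73349724656250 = -1.52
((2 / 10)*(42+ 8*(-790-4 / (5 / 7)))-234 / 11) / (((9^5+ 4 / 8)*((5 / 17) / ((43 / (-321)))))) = 10136648 / 1022077375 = 0.01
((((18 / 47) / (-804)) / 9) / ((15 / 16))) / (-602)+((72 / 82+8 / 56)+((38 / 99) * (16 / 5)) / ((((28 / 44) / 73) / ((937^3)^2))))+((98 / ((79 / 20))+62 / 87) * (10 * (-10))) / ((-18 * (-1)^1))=1146133750668160036625203307685463 / 12019374596565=95357186970086777548.93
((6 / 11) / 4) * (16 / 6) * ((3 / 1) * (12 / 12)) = 12 / 11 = 1.09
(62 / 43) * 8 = 496 / 43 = 11.53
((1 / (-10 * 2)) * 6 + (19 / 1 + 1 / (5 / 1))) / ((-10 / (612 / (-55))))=28917 / 1375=21.03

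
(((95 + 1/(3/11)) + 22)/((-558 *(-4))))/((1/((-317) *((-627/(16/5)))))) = 59958965/17856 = 3357.92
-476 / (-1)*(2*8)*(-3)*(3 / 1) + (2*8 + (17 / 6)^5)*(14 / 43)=-11448650185 / 167184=-68479.34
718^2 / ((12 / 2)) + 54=85974.67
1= 1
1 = 1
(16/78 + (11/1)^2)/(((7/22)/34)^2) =2644775408/1911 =1383974.57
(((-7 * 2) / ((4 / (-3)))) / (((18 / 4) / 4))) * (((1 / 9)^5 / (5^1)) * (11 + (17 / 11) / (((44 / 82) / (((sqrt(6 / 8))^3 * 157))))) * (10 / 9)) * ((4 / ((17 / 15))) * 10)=123200 / 9034497 + 4505900 * sqrt(3) / 21434787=0.38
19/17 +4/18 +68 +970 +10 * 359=708289/153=4629.34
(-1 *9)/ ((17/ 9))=-81/ 17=-4.76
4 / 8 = 1 / 2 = 0.50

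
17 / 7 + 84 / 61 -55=-21860 / 427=-51.19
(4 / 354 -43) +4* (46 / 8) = -3538 / 177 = -19.99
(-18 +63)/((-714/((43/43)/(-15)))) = 1/238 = 0.00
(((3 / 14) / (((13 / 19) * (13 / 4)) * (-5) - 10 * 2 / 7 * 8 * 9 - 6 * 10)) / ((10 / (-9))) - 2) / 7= -0.29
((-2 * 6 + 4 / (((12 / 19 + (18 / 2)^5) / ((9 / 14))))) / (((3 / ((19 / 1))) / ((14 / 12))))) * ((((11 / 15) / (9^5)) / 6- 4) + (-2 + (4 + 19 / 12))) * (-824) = -18150912716515406 / 596246509863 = -30441.96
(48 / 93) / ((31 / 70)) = 1120 / 961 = 1.17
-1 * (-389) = 389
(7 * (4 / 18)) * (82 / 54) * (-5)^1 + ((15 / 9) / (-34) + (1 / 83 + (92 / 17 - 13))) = -19.44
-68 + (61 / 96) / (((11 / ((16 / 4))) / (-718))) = -30875 / 132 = -233.90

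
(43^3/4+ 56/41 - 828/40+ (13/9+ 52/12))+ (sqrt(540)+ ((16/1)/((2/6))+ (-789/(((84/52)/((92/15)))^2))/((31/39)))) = 6 * sqrt(15)+ 313987167499/56051100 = 5625.04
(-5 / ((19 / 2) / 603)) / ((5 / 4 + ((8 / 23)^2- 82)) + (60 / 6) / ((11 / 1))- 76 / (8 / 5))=15594920 / 6251361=2.49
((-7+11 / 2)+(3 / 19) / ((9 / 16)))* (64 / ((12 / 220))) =-244640 / 171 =-1430.64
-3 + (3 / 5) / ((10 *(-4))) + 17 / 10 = -263 / 200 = -1.32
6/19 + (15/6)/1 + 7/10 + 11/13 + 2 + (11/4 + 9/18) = 47483/4940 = 9.61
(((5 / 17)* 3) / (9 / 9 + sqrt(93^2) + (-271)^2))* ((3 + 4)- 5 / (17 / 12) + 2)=279 / 4250323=0.00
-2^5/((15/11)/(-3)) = 352/5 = 70.40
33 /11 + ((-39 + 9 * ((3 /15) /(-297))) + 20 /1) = -2641 /165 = -16.01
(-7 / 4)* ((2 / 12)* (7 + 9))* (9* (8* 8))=-2688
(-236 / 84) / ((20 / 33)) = -649 / 140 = -4.64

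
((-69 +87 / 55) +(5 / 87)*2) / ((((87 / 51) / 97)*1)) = -531053854 / 138765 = -3827.00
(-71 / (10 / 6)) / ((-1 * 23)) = 213 / 115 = 1.85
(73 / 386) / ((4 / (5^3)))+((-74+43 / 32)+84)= 106559 / 6176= 17.25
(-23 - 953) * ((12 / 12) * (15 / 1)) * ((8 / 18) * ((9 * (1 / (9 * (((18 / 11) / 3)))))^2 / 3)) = -590480 / 81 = -7289.88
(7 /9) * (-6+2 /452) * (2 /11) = -9485 /11187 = -0.85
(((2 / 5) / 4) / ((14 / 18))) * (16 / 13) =72 / 455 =0.16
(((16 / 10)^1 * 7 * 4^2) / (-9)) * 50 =-8960 / 9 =-995.56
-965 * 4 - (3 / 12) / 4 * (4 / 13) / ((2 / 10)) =-200725 / 52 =-3860.10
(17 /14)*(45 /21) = 255 /98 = 2.60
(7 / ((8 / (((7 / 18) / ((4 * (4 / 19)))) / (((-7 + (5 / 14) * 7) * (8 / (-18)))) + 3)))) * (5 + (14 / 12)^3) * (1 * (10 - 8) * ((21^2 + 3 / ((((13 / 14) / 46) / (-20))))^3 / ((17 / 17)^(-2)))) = -604154346102.45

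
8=8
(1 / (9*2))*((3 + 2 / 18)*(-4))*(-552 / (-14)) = -736 / 27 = -27.26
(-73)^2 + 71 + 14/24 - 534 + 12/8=4868.08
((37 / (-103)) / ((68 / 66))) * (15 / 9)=-2035 / 3502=-0.58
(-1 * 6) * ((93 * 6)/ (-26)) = 1674/ 13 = 128.77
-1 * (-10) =10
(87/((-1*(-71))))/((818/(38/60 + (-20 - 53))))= -62959/580780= -0.11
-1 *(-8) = 8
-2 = -2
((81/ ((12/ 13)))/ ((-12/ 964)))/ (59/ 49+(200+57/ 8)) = -2763306/ 81665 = -33.84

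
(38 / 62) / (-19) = -1 / 31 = -0.03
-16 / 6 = -2.67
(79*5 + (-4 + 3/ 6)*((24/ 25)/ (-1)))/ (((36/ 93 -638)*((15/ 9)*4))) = -926187/ 9883000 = -0.09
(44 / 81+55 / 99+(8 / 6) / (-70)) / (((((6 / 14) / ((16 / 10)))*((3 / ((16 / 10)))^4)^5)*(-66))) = -14116370902406234374144 / 66663084296271800994873046875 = -0.00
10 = 10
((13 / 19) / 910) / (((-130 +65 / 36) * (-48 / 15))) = 9 / 4910360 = 0.00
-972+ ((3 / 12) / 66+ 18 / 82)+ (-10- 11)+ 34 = -958.78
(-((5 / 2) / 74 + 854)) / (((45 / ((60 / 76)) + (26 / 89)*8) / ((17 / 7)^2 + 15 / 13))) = -12633000959 / 124467889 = -101.50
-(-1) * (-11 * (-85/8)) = 935/8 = 116.88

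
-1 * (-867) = 867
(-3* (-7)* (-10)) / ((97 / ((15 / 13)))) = -3150 / 1261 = -2.50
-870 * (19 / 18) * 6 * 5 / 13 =-27550 / 13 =-2119.23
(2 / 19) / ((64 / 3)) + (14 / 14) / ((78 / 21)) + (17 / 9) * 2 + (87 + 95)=13234991 / 71136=186.05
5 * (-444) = -2220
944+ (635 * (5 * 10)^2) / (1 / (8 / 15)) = 847610.67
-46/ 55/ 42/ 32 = -0.00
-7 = -7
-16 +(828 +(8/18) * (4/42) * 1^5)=153476/189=812.04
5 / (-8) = -5 / 8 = -0.62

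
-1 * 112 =-112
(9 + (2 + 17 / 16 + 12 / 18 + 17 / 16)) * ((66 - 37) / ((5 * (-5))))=-9599 / 600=-16.00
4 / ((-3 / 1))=-4 / 3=-1.33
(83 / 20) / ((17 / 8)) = 166 / 85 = 1.95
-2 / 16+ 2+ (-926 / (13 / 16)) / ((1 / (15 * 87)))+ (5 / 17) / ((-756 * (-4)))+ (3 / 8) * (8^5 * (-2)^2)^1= -961117779697 / 668304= -1438144.59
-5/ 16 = -0.31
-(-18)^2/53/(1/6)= -1944/53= -36.68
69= 69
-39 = -39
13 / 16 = 0.81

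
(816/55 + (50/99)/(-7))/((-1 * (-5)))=51158/17325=2.95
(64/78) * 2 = 64/39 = 1.64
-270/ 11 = -24.55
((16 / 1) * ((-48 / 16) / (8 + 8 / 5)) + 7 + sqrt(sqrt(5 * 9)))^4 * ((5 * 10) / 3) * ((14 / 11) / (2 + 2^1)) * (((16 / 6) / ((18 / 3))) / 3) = 700 * (2 + sqrt(3) * 5^(1 / 4))^4 / 891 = 348.72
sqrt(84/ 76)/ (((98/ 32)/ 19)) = 16 *sqrt(399)/ 49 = 6.52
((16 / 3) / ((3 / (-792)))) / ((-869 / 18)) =2304 / 79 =29.16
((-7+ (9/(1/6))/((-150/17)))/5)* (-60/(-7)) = -3936/175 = -22.49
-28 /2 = -14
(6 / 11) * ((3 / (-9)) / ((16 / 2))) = -1 / 44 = -0.02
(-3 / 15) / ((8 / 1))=-1 / 40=-0.02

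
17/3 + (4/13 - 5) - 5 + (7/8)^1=-983/312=-3.15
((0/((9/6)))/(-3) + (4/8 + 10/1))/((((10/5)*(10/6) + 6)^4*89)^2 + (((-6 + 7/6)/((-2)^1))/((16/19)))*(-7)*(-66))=314928/13680318342940877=0.00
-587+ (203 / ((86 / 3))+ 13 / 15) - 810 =-1791877 / 1290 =-1389.05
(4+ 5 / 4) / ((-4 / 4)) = -21 / 4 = -5.25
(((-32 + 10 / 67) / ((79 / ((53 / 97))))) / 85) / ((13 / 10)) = -2332 / 1169753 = -0.00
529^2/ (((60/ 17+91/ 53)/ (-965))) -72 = -243312295409/ 4727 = -51472878.23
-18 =-18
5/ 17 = 0.29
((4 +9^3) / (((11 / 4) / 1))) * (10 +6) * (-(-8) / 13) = 375296 / 143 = 2624.45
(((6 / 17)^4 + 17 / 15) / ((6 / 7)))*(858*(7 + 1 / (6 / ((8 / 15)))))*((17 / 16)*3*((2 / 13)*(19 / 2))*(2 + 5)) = 265848.49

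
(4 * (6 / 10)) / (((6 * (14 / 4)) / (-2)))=-8 / 35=-0.23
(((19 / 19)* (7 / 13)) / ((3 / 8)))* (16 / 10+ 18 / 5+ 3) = 2296 / 195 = 11.77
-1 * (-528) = 528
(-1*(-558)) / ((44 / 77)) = 1953 / 2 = 976.50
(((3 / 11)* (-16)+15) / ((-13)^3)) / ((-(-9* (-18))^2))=1 / 5420844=0.00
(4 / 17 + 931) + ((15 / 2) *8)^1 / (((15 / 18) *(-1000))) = 1978722 / 2125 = 931.16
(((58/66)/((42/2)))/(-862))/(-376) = 0.00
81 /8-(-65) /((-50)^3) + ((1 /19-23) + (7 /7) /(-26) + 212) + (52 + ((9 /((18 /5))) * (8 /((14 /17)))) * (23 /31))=90165940647 /334993750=269.16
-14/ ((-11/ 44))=56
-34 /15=-2.27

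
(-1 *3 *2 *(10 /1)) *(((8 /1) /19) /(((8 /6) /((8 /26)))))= -1440 /247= -5.83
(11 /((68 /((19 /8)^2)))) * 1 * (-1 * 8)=-3971 /544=-7.30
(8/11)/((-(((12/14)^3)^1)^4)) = -13841287201/2993075712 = -4.62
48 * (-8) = -384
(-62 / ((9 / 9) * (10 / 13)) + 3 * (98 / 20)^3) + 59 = 331347 / 1000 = 331.35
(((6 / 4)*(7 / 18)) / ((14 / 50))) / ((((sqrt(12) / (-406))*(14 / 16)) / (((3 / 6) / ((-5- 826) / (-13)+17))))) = -9425*sqrt(3) / 9468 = -1.72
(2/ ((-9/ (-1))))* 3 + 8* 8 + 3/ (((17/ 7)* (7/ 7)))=3361/ 51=65.90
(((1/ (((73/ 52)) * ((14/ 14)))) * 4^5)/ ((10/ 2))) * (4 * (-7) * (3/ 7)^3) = -5750784/ 17885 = -321.54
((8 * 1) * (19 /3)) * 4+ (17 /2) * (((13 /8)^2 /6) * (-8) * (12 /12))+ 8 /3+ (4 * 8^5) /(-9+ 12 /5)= -20786291 /1056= -19683.99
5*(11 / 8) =55 / 8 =6.88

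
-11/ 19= -0.58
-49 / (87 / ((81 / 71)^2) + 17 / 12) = -61236 / 85307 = -0.72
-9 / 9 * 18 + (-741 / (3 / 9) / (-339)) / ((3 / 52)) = 10810 / 113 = 95.66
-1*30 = -30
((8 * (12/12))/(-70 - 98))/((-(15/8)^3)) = 512/70875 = 0.01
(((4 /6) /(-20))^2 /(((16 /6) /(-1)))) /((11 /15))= -1 /1760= -0.00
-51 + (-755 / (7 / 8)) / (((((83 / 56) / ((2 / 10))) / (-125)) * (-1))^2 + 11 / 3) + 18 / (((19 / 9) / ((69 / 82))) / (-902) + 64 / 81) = -91660396205337 / 348204062045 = -263.24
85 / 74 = 1.15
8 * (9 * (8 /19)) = 30.32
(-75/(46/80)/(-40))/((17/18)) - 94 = -90.55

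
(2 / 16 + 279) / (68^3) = 2233 / 2515456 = 0.00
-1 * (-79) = 79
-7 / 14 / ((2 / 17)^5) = -1419857 / 64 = -22185.27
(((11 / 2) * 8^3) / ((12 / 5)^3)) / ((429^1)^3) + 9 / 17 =1744165057 / 3294517941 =0.53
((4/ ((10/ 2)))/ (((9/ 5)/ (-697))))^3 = -21670967872/ 729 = -29726979.25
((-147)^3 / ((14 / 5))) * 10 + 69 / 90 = -340341727 / 30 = -11344724.23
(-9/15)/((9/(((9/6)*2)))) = -1/5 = -0.20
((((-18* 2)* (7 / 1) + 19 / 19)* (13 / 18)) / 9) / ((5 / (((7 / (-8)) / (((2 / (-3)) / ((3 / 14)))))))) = -3263 / 2880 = -1.13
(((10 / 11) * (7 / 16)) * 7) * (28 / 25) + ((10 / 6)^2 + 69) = 74147 / 990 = 74.90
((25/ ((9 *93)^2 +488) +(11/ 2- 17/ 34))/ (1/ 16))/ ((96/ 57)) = 33300445/ 701057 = 47.50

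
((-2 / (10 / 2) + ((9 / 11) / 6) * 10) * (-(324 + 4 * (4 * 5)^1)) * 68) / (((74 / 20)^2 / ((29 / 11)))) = -844489280 / 165649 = -5098.06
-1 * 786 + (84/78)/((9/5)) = -91892/117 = -785.40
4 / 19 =0.21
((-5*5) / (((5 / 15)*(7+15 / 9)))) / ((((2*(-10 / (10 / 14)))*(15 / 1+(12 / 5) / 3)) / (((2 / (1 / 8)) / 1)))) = 0.31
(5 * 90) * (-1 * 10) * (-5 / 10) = 2250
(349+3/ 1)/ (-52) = -88/ 13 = -6.77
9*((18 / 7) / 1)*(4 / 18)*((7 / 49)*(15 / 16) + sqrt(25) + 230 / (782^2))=26.40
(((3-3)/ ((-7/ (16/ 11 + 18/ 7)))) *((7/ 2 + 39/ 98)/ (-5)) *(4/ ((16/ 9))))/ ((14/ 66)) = 0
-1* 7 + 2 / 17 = -117 / 17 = -6.88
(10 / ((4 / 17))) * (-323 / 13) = -1055.96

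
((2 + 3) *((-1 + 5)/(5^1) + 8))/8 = 11/2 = 5.50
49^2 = 2401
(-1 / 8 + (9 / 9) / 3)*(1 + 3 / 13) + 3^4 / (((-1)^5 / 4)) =-12626 / 39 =-323.74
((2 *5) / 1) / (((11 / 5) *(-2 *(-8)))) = 25 / 88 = 0.28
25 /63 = 0.40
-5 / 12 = -0.42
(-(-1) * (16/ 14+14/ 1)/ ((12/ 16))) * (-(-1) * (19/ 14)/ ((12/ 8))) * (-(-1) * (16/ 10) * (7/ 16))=4028/ 315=12.79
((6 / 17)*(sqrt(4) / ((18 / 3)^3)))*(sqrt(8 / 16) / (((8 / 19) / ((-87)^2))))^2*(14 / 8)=16085691783 / 17408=924040.20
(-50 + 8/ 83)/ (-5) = 4142/ 415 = 9.98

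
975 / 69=325 / 23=14.13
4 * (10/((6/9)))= 60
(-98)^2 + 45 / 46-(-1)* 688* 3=11668.98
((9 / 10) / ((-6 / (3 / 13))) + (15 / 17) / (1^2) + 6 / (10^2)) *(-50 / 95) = -20061 / 41990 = -0.48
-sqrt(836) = -2 * sqrt(209) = -28.91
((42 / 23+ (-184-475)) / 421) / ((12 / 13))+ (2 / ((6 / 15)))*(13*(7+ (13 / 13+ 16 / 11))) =783323515 / 1278156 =612.85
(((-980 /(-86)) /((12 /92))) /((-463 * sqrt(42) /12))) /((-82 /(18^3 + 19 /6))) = 28183855 * sqrt(42) /7346421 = 24.86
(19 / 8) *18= 171 / 4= 42.75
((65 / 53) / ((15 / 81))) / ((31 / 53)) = 351 / 31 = 11.32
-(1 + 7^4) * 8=-19216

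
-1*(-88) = 88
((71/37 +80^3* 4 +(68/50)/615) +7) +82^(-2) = 191070016315187/93295500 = 2048008.92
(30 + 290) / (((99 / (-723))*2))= -38560 / 33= -1168.48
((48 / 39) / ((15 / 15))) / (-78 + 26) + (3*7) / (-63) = -0.36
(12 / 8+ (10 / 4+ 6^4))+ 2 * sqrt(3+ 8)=2 * sqrt(11)+ 1300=1306.63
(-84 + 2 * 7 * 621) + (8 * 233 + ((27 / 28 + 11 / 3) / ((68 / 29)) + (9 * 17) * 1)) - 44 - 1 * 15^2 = 59176177 / 5712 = 10359.97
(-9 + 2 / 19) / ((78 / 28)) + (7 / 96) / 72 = -419195 / 131328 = -3.19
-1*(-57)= 57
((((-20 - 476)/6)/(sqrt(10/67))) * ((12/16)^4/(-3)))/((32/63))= 17577 * sqrt(670)/10240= 44.43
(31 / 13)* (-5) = -155 / 13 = -11.92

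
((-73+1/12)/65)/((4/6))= -175/104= -1.68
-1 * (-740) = 740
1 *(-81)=-81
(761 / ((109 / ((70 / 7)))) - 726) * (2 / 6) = -71524 / 327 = -218.73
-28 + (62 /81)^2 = -27.41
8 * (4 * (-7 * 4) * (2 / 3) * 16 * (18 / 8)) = -21504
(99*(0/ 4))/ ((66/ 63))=0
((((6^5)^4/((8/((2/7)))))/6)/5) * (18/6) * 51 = 23308010055401472/35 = 665943144440042.06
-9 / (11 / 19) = -15.55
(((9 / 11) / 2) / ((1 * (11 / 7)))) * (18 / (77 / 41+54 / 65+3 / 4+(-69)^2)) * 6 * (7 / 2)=126928620 / 6145484851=0.02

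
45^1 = 45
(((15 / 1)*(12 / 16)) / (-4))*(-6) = 135 / 8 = 16.88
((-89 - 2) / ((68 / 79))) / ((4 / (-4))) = 7189 / 68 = 105.72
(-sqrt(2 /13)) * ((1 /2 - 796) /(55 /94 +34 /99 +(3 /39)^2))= 96237999 * sqrt(26) /1469635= 333.91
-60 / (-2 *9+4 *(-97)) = 30 / 203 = 0.15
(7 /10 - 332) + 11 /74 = -61263 /185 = -331.15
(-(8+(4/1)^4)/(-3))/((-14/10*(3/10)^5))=-44000000/1701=-25867.14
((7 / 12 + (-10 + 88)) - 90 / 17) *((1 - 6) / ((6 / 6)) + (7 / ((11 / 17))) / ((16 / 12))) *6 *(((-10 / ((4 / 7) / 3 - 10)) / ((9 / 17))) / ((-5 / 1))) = -14338009 / 27192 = -527.29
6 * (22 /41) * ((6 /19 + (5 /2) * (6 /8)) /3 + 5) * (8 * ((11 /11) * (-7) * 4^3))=-51507456 /779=-66119.97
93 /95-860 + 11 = -80562 /95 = -848.02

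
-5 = -5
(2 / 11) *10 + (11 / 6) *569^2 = 39175201 / 66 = 593563.65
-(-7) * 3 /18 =7 /6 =1.17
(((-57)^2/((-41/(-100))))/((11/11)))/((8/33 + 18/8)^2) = 5661057600/4437881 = 1275.62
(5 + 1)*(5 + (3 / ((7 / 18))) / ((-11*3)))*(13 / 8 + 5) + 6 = 60201 / 308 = 195.46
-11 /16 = -0.69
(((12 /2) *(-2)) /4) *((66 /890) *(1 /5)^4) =-99 /278125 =-0.00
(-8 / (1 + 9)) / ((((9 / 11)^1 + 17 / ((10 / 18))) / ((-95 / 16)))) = 1045 / 6912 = 0.15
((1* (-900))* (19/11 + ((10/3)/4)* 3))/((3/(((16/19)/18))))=-12400/209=-59.33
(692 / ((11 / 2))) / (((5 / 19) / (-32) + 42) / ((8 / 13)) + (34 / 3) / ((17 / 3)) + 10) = 1.57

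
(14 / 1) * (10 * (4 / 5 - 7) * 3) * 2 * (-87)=453096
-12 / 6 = -2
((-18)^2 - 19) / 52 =305 / 52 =5.87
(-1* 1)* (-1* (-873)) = -873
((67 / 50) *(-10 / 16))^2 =4489 / 6400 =0.70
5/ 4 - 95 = -375/ 4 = -93.75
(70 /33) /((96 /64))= 140 /99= 1.41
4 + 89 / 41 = 253 / 41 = 6.17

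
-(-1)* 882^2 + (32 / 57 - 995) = 44284985 / 57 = 776929.56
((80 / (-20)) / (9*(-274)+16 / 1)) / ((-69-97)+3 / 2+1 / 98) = -1 / 100750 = -0.00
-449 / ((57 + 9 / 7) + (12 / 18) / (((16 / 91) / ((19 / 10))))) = -754320 / 110023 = -6.86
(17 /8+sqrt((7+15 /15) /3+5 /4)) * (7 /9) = 7 * sqrt(141) /54+119 /72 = 3.19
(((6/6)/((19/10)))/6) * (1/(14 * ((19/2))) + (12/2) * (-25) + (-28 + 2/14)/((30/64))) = -19895/1083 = -18.37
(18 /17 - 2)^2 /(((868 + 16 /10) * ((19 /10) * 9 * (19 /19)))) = 3200 /53718453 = 0.00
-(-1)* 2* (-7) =-14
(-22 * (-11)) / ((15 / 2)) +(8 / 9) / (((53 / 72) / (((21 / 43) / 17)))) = 32.30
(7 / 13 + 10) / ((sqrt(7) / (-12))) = -1644*sqrt(7) / 91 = -47.80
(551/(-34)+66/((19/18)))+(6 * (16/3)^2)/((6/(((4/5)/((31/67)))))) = 86063353/901170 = 95.50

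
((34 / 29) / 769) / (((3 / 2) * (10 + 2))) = 17 / 200709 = 0.00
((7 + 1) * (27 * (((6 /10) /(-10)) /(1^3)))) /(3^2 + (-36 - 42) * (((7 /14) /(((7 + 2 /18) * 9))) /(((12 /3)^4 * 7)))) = -12386304 /8601275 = -1.44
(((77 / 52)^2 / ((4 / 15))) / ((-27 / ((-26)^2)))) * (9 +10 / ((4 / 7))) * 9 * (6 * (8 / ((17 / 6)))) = -14140665 / 17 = -831803.82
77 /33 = 7 /3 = 2.33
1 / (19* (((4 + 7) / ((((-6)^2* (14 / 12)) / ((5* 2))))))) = 0.02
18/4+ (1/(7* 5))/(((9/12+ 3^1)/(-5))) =937/210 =4.46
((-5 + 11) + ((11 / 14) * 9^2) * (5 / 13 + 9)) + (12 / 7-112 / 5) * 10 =36073 / 91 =396.41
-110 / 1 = -110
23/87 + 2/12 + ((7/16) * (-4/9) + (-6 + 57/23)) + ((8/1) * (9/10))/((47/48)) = 22955231/5642820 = 4.07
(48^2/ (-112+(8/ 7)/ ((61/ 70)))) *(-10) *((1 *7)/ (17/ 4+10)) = 409920/ 4009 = 102.25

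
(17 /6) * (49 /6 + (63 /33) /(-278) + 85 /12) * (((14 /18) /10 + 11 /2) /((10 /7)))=2784597263 /16513200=168.63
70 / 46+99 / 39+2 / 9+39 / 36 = 5.37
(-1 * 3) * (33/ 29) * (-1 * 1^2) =99/ 29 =3.41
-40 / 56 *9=-45 / 7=-6.43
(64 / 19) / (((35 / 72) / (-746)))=-3437568 / 665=-5169.28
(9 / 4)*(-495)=-4455 / 4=-1113.75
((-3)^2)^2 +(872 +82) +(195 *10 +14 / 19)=56729 / 19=2985.74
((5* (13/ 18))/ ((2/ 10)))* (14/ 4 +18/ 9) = 3575/ 36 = 99.31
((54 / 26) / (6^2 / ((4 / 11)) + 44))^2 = 729 / 3455881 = 0.00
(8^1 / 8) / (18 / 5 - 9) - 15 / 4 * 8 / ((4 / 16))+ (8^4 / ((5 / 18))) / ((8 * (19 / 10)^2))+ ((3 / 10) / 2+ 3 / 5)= 15250021 / 38988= 391.15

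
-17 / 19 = -0.89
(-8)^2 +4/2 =66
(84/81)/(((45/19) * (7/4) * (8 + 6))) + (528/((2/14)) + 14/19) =597377078/161595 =3696.75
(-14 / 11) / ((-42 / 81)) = 27 / 11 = 2.45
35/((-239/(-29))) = 1015/239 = 4.25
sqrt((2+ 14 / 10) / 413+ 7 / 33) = 0.47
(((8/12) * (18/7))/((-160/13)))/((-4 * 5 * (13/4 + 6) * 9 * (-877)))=-13/136285800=-0.00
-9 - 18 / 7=-81 / 7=-11.57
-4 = -4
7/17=0.41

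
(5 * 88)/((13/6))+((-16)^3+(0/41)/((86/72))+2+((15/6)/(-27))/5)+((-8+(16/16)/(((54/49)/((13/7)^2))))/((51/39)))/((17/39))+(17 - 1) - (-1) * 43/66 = -3882.83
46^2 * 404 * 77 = 65824528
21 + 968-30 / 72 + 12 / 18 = 3957 / 4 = 989.25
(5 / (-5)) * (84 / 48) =-7 / 4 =-1.75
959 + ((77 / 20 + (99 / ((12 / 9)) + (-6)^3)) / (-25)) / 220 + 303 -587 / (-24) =106134881 / 82500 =1286.48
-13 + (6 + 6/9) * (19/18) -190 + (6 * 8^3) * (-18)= -1498283/27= -55491.96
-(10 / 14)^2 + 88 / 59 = 2837 / 2891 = 0.98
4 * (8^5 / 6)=65536 / 3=21845.33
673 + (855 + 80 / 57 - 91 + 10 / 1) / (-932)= 672.17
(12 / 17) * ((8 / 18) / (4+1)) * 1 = 16 / 255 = 0.06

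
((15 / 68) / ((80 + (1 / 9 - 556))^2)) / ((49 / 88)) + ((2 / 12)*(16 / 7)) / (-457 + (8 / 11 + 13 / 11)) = -95848934434 / 114742221662733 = -0.00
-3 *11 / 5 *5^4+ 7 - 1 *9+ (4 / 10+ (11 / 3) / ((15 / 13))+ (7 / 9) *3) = -185449 / 45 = -4121.09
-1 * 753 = -753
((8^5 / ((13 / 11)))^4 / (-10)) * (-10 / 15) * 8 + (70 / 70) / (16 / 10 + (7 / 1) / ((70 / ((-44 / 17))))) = 1710498939893483123708563 / 5426590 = 315206960520968623.70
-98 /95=-1.03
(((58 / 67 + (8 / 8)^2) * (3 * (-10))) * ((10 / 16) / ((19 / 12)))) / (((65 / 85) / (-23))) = 10996875 / 16549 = 664.50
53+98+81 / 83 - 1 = 12531 / 83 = 150.98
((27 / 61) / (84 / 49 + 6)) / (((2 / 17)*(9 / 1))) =119 / 2196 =0.05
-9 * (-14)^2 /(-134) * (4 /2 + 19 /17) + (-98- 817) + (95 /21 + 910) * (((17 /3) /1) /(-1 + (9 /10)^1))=-3781376807 /71757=-52696.97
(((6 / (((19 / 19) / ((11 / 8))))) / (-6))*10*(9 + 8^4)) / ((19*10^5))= -9031 / 304000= -0.03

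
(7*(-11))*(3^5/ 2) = -18711/ 2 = -9355.50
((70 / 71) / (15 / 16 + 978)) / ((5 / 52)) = 11648 / 1112073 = 0.01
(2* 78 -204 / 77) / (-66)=-1968 / 847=-2.32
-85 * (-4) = 340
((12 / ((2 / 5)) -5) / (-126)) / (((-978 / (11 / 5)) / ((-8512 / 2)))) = -8360 / 4401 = -1.90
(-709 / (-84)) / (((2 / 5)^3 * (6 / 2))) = 88625 / 2016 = 43.96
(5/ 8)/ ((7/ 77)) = 55/ 8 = 6.88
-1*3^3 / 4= -27 / 4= -6.75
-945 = -945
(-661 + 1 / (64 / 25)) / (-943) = 42279 / 60352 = 0.70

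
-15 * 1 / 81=-5 / 27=-0.19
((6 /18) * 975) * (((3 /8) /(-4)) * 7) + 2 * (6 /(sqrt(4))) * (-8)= -261.28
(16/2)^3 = 512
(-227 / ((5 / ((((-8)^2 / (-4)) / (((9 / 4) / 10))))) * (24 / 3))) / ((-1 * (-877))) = 3632 / 7893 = 0.46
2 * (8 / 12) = 4 / 3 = 1.33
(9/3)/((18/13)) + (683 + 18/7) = 28885/42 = 687.74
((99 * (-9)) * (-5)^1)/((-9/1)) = -495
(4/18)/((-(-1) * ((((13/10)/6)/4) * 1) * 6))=0.68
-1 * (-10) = 10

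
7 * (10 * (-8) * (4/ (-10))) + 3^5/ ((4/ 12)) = 953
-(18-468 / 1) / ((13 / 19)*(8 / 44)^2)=517275 / 26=19895.19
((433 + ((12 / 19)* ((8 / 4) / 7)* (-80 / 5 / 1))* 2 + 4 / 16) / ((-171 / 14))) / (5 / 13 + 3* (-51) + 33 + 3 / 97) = 286772837 / 979872408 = 0.29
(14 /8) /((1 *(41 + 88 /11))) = 1 /28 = 0.04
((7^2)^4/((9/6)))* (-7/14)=-1921600.33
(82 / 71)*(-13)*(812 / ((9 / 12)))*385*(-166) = 221279938880 / 213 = 1038872952.49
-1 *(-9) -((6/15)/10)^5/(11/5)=9.00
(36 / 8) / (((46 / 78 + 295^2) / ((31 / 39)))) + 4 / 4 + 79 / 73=2.08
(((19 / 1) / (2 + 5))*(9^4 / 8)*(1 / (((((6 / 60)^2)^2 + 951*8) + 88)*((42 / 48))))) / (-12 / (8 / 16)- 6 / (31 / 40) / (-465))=-149746623750 / 10864366381169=-0.01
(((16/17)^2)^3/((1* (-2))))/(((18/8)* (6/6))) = -33554432/217238121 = -0.15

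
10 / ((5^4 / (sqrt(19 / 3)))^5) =722 * sqrt(57) / 514984130859375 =0.00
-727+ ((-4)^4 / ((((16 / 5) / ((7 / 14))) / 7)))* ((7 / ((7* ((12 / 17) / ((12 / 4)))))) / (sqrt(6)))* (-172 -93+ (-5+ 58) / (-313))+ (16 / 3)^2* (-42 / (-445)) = -16461270* sqrt(6) / 313 -966961 / 1335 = -129547.68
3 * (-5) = -15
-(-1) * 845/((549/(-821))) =-693745/549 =-1263.65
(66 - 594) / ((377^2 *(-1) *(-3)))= -176 / 142129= -0.00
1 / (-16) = -1 / 16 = -0.06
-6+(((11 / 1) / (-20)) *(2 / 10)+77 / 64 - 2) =-11051 / 1600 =-6.91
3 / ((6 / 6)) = 3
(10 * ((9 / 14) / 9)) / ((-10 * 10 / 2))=-1 / 70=-0.01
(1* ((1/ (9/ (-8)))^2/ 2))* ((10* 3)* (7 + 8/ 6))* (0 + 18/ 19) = 16000/ 171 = 93.57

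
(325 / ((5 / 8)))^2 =270400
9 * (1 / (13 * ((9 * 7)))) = 1 / 91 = 0.01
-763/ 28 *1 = -109/ 4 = -27.25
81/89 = 0.91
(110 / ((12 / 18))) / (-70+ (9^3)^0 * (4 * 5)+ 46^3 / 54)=4455 / 47318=0.09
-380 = -380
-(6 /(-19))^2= -0.10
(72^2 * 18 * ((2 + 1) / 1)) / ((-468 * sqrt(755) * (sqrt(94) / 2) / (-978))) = 7604928 * sqrt(70970) / 461305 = 4391.82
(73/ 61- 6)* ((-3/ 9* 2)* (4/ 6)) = 1172/ 549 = 2.13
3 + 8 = 11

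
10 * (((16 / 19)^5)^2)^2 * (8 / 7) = 96714065569170333976494080 / 263129814202821707353489207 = 0.37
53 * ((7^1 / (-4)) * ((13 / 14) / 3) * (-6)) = 172.25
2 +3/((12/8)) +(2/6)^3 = 109/27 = 4.04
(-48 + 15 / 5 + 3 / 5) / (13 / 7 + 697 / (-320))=99456 / 719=138.33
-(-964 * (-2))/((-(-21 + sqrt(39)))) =-6748/67 - 964 * sqrt(39)/201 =-130.67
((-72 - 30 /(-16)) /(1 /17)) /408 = -187 /64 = -2.92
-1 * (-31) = 31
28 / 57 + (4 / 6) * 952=12068 / 19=635.16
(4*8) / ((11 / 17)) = 544 / 11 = 49.45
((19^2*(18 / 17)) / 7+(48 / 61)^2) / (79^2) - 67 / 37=-184250303795 / 102249816683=-1.80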